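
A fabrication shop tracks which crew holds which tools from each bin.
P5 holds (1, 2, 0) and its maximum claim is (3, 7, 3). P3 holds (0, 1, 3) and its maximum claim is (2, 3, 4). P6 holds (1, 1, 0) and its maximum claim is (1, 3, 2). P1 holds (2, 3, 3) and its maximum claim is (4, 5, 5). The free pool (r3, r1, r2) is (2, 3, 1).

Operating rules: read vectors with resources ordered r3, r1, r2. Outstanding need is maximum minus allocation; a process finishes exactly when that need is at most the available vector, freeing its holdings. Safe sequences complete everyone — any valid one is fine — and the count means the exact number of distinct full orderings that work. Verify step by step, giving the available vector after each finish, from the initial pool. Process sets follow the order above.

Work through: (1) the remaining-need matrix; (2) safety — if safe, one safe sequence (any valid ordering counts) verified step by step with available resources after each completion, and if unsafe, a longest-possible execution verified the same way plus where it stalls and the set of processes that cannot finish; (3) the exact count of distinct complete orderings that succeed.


(1) Remaining need (order r3, r1, r2):
  P5: (2, 5, 3)
  P3: (2, 2, 1)
  P6: (0, 2, 2)
  P1: (2, 2, 2)
(2) SAFE, for example via the order P3, P6, P5, P1.
Key observation: P3 marks the first exact bind of the order: its need (2, 2, 1) fits the free (2, 3, 1) with zero slack on a requested resource.
Step-by-step check:
  pool = (2, 3, 1)
  run P3 (needs (2, 2, 1), free (2, 3, 1)); after release of (0, 1, 3) the pool is (2, 4, 4)
  run P6 (needs (0, 2, 2), free (2, 4, 4)); after release of (1, 1, 0) the pool is (3, 5, 4)
  run P5 (needs (2, 5, 3), free (3, 5, 4)); after release of (1, 2, 0) the pool is (4, 7, 4)
  run P1 (needs (2, 2, 2), free (4, 7, 4)); after release of (2, 3, 3) the pool is (6, 10, 7)
(3) Precisely 4 of the possible complete orderings are safe sequences.


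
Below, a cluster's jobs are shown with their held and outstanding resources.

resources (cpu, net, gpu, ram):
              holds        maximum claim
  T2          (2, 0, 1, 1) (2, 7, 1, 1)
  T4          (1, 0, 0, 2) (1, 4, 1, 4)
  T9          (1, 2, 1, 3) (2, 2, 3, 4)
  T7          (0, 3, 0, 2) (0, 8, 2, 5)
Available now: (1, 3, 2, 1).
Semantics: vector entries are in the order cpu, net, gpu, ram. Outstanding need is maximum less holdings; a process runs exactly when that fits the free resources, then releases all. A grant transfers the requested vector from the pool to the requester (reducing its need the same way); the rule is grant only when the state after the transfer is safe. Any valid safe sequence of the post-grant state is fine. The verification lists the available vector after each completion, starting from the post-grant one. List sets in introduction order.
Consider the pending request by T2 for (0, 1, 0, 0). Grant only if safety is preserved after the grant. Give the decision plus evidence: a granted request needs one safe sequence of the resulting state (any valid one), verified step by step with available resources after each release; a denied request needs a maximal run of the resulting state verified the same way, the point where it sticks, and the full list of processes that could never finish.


DENY: after the grant no complete ordering would exist.
Key observation: even finishing T9, T4 leaves just (3, 4, 3, 6) free — too little net for any of the remaining processes.
After a pretend grant, a maximal execution: T9, T4 — then nothing else fits. Check, step by step:
  pool = (1, 2, 2, 1)
  T9 needs (1, 0, 2, 1) <= (1, 2, 2, 1) -> finishes; pool += (1, 2, 1, 3) = (2, 4, 3, 4)
  T4 needs (0, 4, 1, 2) <= (2, 4, 3, 4) -> finishes; pool += (1, 0, 0, 2) = (3, 4, 3, 6)
  T2 still needs (0, 6, 0, 0) but only (3, 4, 3, 6) is free — short on net
  T7 still needs (0, 5, 2, 3) but only (3, 4, 3, 6) is free — short on net
Post-grant, the permanently blocked set is T2 and T7.


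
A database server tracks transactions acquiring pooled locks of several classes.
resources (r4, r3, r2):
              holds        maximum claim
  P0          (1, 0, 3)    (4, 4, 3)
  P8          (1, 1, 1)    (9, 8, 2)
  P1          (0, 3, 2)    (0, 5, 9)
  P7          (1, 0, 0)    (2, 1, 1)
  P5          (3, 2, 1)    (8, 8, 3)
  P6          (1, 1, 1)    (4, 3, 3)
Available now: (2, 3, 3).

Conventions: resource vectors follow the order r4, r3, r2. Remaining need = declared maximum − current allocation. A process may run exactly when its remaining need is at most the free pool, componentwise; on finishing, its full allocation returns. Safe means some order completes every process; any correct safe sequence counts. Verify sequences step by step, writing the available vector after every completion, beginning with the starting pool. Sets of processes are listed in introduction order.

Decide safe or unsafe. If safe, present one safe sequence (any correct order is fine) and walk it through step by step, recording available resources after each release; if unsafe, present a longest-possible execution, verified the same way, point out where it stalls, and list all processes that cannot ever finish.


SAFE — a valid safe sequence is P7, P6, P0, P1, P5, P8.
Key observation: the order's first zero-slack moment is P6 ((3, 2, 2) needed, (3, 3, 3) free — a requested resource with nothing to spare).
Walking it through:
  pool = (2, 3, 3)
  P7 needs (1, 1, 1) <= (2, 3, 3) -> finishes; pool += (1, 0, 0) = (3, 3, 3)
  P6 needs (3, 2, 2) <= (3, 3, 3) -> finishes; pool += (1, 1, 1) = (4, 4, 4)
  P0 needs (3, 4, 0) <= (4, 4, 4) -> finishes; pool += (1, 0, 3) = (5, 4, 7)
  P1 needs (0, 2, 7) <= (5, 4, 7) -> finishes; pool += (0, 3, 2) = (5, 7, 9)
  P5 needs (5, 6, 2) <= (5, 7, 9) -> finishes; pool += (3, 2, 1) = (8, 9, 10)
  P8 needs (8, 7, 1) <= (8, 9, 10) -> finishes; pool += (1, 1, 1) = (9, 10, 11)


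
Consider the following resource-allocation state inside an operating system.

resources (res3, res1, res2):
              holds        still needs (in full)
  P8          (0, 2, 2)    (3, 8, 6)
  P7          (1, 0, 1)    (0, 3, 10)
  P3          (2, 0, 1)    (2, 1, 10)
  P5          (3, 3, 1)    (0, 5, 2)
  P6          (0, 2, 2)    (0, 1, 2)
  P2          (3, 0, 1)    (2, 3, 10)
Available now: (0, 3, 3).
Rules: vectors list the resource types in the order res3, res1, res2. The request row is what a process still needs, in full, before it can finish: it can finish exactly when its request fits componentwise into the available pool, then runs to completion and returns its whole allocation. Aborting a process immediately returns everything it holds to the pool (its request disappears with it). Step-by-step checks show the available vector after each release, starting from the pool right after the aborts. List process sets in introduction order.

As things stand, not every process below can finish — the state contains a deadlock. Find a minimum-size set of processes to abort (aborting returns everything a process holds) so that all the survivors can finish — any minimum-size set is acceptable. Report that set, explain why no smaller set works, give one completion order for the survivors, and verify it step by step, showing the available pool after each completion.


Minimum abort set: P7 and P3.
Key observation: the returned (3, 0, 2) from P7 and P3 is what brings P2 — unrunnable before, under any order — into play at step 4.
Why nothing smaller works — every single abort fails: P8 alone leaves P7 blocked (short on res2); P7 alone leaves P3 blocked (short on res2); P3 alone leaves P7 blocked (short on res2); P5 alone leaves P7 blocked (short on res2); P6 alone leaves P7 blocked (short on res2); P2 alone leaves P7 blocked (short on res2).
The survivors complete as P6, P5, P8, P2. Verifying each step (starting from the post-abort pool):
  pool = (3, 3, 5)
  P6: need (0, 1, 2) fits (3, 3, 5); releases (0, 2, 2), pool now (3, 5, 7)
  P5: need (0, 5, 2) fits (3, 5, 7); releases (3, 3, 1), pool now (6, 8, 8)
  P8: need (3, 8, 6) fits (6, 8, 8); releases (0, 2, 2), pool now (6, 10, 10)
  P2: need (2, 3, 10) fits (6, 10, 10); releases (3, 0, 1), pool now (9, 10, 11)


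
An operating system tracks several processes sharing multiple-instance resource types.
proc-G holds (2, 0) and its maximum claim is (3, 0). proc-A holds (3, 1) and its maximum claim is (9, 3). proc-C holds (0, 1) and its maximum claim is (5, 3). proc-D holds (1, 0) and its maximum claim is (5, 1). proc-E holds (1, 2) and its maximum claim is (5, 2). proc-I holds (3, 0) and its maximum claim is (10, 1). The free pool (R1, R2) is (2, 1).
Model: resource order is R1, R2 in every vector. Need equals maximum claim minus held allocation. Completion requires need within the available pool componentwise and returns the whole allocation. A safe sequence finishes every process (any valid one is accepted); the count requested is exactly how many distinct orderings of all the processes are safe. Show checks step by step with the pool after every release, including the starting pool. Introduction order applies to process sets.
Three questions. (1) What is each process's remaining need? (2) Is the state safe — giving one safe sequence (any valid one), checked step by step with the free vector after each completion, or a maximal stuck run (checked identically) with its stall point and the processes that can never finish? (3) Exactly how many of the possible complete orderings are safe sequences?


(1) Need matrix, components ordered R1, R2:
  proc-G: (1, 0)
  proc-A: (6, 2)
  proc-C: (5, 2)
  proc-D: (4, 1)
  proc-E: (4, 0)
  proc-I: (7, 1)
(2) The state is SAFE; one workable sequence: proc-G, proc-D, proc-E, proc-A, proc-C, proc-I.
Key observation: at proc-D the run first touches a limit — (4, 1) against (4, 1), exact on a resource it actually requests.
Step-by-step check:
  pool = (2, 1)
  run proc-G (needs (1, 0), free (2, 1)); after release of (2, 0) the pool is (4, 1)
  run proc-D (needs (4, 1), free (4, 1)); after release of (1, 0) the pool is (5, 1)
  run proc-E (needs (4, 0), free (5, 1)); after release of (1, 2) the pool is (6, 3)
  run proc-A (needs (6, 2), free (6, 3)); after release of (3, 1) the pool is (9, 4)
  run proc-C (needs (5, 2), free (9, 4)); after release of (0, 1) the pool is (9, 5)
  run proc-I (needs (7, 1), free (9, 5)); after release of (3, 0) the pool is (12, 5)
(3) The exact count: 7 of the possible complete orderings are safe sequences.


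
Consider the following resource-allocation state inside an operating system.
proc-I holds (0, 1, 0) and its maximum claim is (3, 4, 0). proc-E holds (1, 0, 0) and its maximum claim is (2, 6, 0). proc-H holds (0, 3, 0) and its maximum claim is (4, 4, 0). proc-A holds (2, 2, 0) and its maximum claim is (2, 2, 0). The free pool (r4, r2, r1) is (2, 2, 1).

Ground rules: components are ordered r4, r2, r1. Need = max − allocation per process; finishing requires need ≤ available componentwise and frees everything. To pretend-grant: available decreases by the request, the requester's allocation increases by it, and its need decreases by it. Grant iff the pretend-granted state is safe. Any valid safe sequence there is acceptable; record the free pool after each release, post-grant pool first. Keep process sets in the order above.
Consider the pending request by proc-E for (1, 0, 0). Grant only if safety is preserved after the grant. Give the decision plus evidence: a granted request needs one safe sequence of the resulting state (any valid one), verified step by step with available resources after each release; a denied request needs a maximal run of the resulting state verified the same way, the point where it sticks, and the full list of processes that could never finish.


DENY — the pretend-granted state is unsafe.
Key observation: after proc-A, proc-I the pool peaks at (3, 5, 1), and each blocked process is short somewhere: proc-E on r2; proc-H on r4.
On the post-grant state, proc-A, proc-I is a maximal run — nothing extends it. Check, step by step:
  pool = (1, 2, 1)
  proc-A: need (0, 0, 0) fits (1, 2, 1); releases (2, 2, 0), pool now (3, 4, 1)
  proc-I: need (3, 3, 0) fits (3, 4, 1); releases (0, 1, 0), pool now (3, 5, 1)
  blocked: proc-E wants (0, 6, 0), pool (3, 5, 1) — not enough r2
  blocked: proc-H wants (4, 1, 0), pool (3, 5, 1) — not enough r4
Had the request been granted, proc-E and proc-H could never finish.


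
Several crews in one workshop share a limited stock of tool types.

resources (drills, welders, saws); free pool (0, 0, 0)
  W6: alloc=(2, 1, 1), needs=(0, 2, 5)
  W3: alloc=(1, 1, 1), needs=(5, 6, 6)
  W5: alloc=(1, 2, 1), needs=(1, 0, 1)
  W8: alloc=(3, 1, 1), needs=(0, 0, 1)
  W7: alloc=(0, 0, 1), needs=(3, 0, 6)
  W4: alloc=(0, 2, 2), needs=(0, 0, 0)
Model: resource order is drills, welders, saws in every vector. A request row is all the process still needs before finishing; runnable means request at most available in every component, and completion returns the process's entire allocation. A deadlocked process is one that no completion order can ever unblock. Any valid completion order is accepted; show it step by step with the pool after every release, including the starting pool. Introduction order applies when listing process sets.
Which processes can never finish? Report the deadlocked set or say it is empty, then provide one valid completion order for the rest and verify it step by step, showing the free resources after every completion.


Deadlocked: W6, W3 and W7.
Key observation: after W4, W8, W5 complete, (4, 5, 4) is the best the pool ever gets, yet each leftover process wants more saws.
One completion order for the rest: W4, W8, W5. Check, step by step:
  pool = (0, 0, 0)
  W4 needs (0, 0, 0) <= (0, 0, 0) -> finishes; pool += (0, 2, 2) = (0, 2, 2)
  W8 needs (0, 0, 1) <= (0, 2, 2) -> finishes; pool += (3, 1, 1) = (3, 3, 3)
  W5 needs (1, 0, 1) <= (3, 3, 3) -> finishes; pool += (1, 2, 1) = (4, 5, 4)
The blocked processes can never fit:
  W6 still needs (0, 2, 5) but only (4, 5, 4) is free — short on saws
  W3 still needs (5, 6, 6) but only (4, 5, 4) is free — short on drills, welders and saws
  W7 still needs (3, 0, 6) but only (4, 5, 4) is free — short on saws


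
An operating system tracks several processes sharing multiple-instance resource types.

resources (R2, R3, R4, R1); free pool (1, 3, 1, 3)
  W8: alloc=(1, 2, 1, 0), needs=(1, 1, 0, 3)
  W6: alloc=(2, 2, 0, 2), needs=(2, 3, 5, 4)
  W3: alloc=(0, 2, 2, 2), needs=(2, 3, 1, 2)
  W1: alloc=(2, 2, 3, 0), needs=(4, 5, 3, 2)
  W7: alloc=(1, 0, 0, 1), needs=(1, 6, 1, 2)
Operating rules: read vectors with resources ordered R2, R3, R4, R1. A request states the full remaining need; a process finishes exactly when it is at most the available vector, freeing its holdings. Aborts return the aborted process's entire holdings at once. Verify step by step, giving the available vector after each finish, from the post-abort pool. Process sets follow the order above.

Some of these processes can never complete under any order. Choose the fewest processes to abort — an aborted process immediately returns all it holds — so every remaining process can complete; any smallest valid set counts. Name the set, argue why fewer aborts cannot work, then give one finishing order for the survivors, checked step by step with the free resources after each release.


Abort W1.
Key observation: no ordering could ever have run W6 before the abort of W1; with (2, 2, 3, 0) back in the pool it fits at step 3.
No smaller set exists: with zero aborts the deadlock remains.
The survivors complete as W3, W8, W6, W7. Walking it through (starting from the post-abort pool):
  pool = (3, 5, 4, 3)
  W3 needs (2, 3, 1, 2) <= (3, 5, 4, 3) -> finishes; pool += (0, 2, 2, 2) = (3, 7, 6, 5)
  W8 needs (1, 1, 0, 3) <= (3, 7, 6, 5) -> finishes; pool += (1, 2, 1, 0) = (4, 9, 7, 5)
  W6 needs (2, 3, 5, 4) <= (4, 9, 7, 5) -> finishes; pool += (2, 2, 0, 2) = (6, 11, 7, 7)
  W7 needs (1, 6, 1, 2) <= (6, 11, 7, 7) -> finishes; pool += (1, 0, 0, 1) = (7, 11, 7, 8)


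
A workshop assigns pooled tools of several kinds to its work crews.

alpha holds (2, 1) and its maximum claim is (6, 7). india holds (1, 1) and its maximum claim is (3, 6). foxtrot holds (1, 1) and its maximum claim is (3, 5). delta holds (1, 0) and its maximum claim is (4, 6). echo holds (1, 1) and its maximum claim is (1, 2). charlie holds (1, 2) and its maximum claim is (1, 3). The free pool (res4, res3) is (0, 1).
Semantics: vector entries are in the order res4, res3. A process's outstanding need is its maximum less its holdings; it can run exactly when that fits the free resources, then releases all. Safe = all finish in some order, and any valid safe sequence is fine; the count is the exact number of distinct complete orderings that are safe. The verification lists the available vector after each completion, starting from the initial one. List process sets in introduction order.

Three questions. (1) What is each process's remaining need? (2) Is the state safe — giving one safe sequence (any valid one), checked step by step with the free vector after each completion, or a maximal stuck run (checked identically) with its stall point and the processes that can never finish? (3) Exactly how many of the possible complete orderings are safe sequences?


(1) Outstanding need per process (order res4, res3):
  alpha: (4, 6)
  india: (2, 5)
  foxtrot: (2, 4)
  delta: (3, 6)
  echo: (0, 1)
  charlie: (0, 1)
(2) SAFE. One safe sequence: charlie, echo, foxtrot, india, alpha, delta.
Key observation: reading the order forward, charlie is the first process whose need (0, 1) meets the free pool (0, 1) exactly on a resource it requests.
Check, step by step:
  pool = (0, 1)
  charlie needs (0, 1) <= (0, 1) -> finishes; pool += (1, 2) = (1, 3)
  echo needs (0, 1) <= (1, 3) -> finishes; pool += (1, 1) = (2, 4)
  foxtrot needs (2, 4) <= (2, 4) -> finishes; pool += (1, 1) = (3, 5)
  india needs (2, 5) <= (3, 5) -> finishes; pool += (1, 1) = (4, 6)
  alpha needs (4, 6) <= (4, 6) -> finishes; pool += (2, 1) = (6, 7)
  delta needs (3, 6) <= (6, 7) -> finishes; pool += (1, 0) = (7, 7)
(3) Exactly 4 of the possible complete orderings are safe sequences.


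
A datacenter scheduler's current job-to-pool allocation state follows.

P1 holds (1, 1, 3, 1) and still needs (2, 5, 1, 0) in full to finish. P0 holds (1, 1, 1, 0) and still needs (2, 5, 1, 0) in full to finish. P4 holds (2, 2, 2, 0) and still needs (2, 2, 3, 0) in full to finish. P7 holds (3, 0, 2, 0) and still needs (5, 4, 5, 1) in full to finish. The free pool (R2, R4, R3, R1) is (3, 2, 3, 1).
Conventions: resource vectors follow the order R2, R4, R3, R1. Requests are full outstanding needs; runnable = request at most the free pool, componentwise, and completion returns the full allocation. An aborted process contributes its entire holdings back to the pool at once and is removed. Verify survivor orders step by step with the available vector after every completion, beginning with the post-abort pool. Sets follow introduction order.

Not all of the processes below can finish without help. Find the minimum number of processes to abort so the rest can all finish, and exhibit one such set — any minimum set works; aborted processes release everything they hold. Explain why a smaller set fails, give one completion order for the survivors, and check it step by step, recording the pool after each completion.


Minimum abort set: P0.
Key observation: the returned (1, 1, 1, 0) from P0 is what brings P1 — unrunnable before, under any order — into play at step 3.
Why nothing smaller works: aborting no one leaves the state deadlocked as given.
Survivors finish in the order: P4, P7, P1. Step-by-step check (pool after the aborts first):
  pool = (4, 3, 4, 1)
  run P4 (needs (2, 2, 3, 0), free (4, 3, 4, 1)); after release of (2, 2, 2, 0) the pool is (6, 5, 6, 1)
  run P7 (needs (5, 4, 5, 1), free (6, 5, 6, 1)); after release of (3, 0, 2, 0) the pool is (9, 5, 8, 1)
  run P1 (needs (2, 5, 1, 0), free (9, 5, 8, 1)); after release of (1, 1, 3, 1) the pool is (10, 6, 11, 2)


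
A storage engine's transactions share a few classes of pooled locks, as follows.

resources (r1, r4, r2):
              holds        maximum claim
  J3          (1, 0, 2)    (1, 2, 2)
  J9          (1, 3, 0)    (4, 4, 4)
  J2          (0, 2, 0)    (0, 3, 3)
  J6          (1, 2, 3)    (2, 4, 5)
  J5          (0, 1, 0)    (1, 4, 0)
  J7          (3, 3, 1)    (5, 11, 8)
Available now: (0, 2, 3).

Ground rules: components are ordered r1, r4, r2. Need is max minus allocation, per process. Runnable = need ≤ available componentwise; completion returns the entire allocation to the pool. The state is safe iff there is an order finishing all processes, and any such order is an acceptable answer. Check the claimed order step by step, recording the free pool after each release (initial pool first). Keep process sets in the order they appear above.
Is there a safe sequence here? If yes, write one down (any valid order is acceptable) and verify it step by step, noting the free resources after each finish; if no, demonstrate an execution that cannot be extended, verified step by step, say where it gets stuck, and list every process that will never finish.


UNSAFE — no complete ordering exists.
Key observation: after J3, J6, J5, J2 the pool peaks at (2, 7, 8), and each blocked process is short somewhere: J9 on r1; J7 on r4.
The run J3, J6, J5, J2 cannot be extended any further. Verifying each step:
  pool = (0, 2, 3)
  J3 needs (0, 2, 0) <= (0, 2, 3) -> finishes; pool += (1, 0, 2) = (1, 2, 5)
  J6 needs (1, 2, 2) <= (1, 2, 5) -> finishes; pool += (1, 2, 3) = (2, 4, 8)
  J5 needs (1, 3, 0) <= (2, 4, 8) -> finishes; pool += (0, 1, 0) = (2, 5, 8)
  J2 needs (0, 1, 3) <= (2, 5, 8) -> finishes; pool += (0, 2, 0) = (2, 7, 8)
  J9 still needs (3, 1, 4) but only (2, 7, 8) is free — short on r1
  J7 still needs (2, 8, 7) but only (2, 7, 8) is free — short on r4
Processes that can never finish: J9 and J7.


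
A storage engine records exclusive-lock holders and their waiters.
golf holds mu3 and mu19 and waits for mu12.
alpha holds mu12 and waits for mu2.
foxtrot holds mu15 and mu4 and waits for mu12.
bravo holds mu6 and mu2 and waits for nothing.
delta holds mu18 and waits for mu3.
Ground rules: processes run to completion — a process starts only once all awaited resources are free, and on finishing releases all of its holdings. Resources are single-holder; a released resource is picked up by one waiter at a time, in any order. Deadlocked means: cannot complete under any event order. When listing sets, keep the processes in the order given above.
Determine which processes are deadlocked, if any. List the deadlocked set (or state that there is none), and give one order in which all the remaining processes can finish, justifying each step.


No process is deadlocked.
Key observation: every chain of waits terminates; starting from the processes that wait on nothing, all the rest unlock in turn.
The rest can finish in the order bravo, alpha, foxtrot, golf, delta.
Verifying each step:
  bravo: no waits; runs immediately, freeing mu6 and mu2
  alpha: everything it awaited (mu2) is free; runs, freeing mu12
  foxtrot: everything it awaited (mu12) is free; runs, freeing mu15 and mu4
  golf: everything it awaited (mu12) is free; runs, freeing mu3 and mu19
  delta: everything it awaited (mu3) is free; runs, freeing mu18


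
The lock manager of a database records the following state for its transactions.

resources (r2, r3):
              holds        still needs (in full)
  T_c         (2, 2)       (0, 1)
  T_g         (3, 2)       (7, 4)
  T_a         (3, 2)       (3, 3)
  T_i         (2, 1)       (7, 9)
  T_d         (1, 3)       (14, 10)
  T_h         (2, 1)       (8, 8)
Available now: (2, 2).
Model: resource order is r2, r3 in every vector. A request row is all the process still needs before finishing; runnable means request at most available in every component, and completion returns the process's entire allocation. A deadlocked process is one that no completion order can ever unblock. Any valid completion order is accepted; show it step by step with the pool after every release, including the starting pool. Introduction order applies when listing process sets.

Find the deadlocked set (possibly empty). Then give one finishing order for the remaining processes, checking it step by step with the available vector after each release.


Nothing here is deadlocked.
Key observation: the pool covers T_c at once, and every later process fits after earlier releases.
A valid finishing order for the others: T_c, T_a, T_g, T_h, T_i, T_d. Walking it through:
  pool = (2, 2)
  T_c needs (0, 1) <= (2, 2) -> finishes; pool += (2, 2) = (4, 4)
  T_a needs (3, 3) <= (4, 4) -> finishes; pool += (3, 2) = (7, 6)
  T_g needs (7, 4) <= (7, 6) -> finishes; pool += (3, 2) = (10, 8)
  T_h needs (8, 8) <= (10, 8) -> finishes; pool += (2, 1) = (12, 9)
  T_i needs (7, 9) <= (12, 9) -> finishes; pool += (2, 1) = (14, 10)
  T_d needs (14, 10) <= (14, 10) -> finishes; pool += (1, 3) = (15, 13)


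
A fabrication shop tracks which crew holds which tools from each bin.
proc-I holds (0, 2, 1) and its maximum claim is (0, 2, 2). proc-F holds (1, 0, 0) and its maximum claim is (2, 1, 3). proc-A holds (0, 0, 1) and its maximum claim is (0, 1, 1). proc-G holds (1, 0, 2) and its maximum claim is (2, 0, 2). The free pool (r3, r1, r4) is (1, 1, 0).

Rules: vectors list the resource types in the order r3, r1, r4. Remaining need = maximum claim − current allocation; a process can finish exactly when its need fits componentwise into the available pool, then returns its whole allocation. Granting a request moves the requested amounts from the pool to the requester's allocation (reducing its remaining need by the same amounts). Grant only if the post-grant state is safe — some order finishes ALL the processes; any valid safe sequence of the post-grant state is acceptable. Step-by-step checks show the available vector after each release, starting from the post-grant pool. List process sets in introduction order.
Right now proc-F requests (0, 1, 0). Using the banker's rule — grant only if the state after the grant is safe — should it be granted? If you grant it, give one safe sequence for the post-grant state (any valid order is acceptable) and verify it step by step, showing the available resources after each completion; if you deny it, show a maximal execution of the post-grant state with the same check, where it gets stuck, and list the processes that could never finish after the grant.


GRANT. The post-grant state is safe; one safe sequence: proc-G, proc-I, proc-F, proc-A.
Key observation: after the grant the pool drops to (1, 0, 0), which still lets proc-G finish first and unwind the rest.
Verifying the post-grant state step by step:
  pool = (1, 0, 0)
  run proc-G (needs (1, 0, 0), free (1, 0, 0)); after release of (1, 0, 2) the pool is (2, 0, 2)
  run proc-I (needs (0, 0, 1), free (2, 0, 2)); after release of (0, 2, 1) the pool is (2, 2, 3)
  run proc-F (needs (1, 0, 3), free (2, 2, 3)); after release of (1, 1, 0) the pool is (3, 3, 3)
  run proc-A (needs (0, 1, 0), free (3, 3, 3)); after release of (0, 0, 1) the pool is (3, 3, 4)


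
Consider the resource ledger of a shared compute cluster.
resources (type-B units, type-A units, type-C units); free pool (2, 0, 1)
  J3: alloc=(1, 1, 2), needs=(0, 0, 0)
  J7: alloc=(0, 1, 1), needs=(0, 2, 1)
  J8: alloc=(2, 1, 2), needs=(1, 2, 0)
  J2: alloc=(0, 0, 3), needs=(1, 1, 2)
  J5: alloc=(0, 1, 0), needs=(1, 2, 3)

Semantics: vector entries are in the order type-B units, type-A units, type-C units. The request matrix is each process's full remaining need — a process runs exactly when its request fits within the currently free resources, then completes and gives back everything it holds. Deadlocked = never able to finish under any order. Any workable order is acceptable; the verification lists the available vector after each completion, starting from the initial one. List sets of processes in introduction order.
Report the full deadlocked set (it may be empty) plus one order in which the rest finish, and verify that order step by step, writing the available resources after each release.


Deadlocked set: J7, J8 and J5.
Key observation: once J3, J2 finish, the pool peaks at (3, 1, 6) — and every remaining process still needs more type-A units than that.
A valid finishing order for the others: J3, J2. Step-by-step check:
  pool = (2, 0, 1)
  J3 needs (0, 0, 0) <= (2, 0, 1) -> finishes; pool += (1, 1, 2) = (3, 1, 3)
  J2 needs (1, 1, 2) <= (3, 1, 3) -> finishes; pool += (0, 0, 3) = (3, 1, 6)
The blocked processes can never fit:
  blocked: J7 wants (0, 2, 1), pool (3, 1, 6) — not enough type-A units
  blocked: J8 wants (1, 2, 0), pool (3, 1, 6) — not enough type-A units
  blocked: J5 wants (1, 2, 3), pool (3, 1, 6) — not enough type-A units


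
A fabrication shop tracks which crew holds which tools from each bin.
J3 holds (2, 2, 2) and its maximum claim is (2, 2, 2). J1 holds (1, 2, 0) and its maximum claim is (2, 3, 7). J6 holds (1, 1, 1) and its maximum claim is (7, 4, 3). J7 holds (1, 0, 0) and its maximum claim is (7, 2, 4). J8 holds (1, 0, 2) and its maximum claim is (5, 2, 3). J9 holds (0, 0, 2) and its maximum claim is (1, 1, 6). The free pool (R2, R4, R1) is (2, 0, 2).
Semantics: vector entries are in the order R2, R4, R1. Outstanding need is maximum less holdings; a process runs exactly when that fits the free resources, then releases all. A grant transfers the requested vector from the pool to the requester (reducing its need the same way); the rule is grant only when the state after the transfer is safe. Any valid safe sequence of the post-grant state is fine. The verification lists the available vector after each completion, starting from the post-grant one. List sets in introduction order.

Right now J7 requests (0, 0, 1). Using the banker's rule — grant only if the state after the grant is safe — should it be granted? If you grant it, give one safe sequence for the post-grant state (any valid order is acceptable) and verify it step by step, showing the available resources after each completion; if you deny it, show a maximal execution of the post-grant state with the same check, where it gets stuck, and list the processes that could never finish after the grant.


GRANT: granting preserves safety; a valid post-grant sequence is J3, J8, J9, J1, J7, J6.
Key observation: the grant leaves (2, 0, 1) free — enough for J3, whose release restarts the cascade.
Step-by-step check of the post-grant state:
  pool = (2, 0, 1)
  run J3 (needs (0, 0, 0), free (2, 0, 1)); after release of (2, 2, 2) the pool is (4, 2, 3)
  run J8 (needs (4, 2, 1), free (4, 2, 3)); after release of (1, 0, 2) the pool is (5, 2, 5)
  run J9 (needs (1, 1, 4), free (5, 2, 5)); after release of (0, 0, 2) the pool is (5, 2, 7)
  run J1 (needs (1, 1, 7), free (5, 2, 7)); after release of (1, 2, 0) the pool is (6, 4, 7)
  run J7 (needs (6, 2, 3), free (6, 4, 7)); after release of (1, 0, 1) the pool is (7, 4, 8)
  run J6 (needs (6, 3, 2), free (7, 4, 8)); after release of (1, 1, 1) the pool is (8, 5, 9)


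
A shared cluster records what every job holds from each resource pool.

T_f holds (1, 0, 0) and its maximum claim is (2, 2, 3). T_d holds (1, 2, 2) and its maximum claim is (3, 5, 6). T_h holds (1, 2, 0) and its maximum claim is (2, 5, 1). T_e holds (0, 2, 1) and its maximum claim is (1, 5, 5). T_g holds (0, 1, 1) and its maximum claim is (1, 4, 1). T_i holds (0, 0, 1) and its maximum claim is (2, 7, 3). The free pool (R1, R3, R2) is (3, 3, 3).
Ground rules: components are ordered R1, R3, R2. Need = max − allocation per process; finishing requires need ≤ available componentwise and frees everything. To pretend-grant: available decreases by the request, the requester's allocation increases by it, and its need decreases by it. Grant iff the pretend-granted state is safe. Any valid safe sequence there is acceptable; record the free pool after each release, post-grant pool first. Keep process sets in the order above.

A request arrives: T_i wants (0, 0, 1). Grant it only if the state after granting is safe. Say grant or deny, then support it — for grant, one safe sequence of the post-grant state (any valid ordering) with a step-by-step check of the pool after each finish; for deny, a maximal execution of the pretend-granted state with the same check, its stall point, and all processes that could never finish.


DENY — the pretend-granted state is unsafe.
Key observation: after T_g, T_f, T_h the pool peaks at (5, 6, 3), and each blocked process is short somewhere: T_d on R2; T_e on R2; T_i on R3.
Pretend the grant happened; the run T_g, T_f, T_h goes as far as possible. Step-by-step check:
  pool = (3, 3, 2)
  run T_g (needs (1, 3, 0), free (3, 3, 2)); after release of (0, 1, 1) the pool is (3, 4, 3)
  run T_f (needs (1, 2, 3), free (3, 4, 3)); after release of (1, 0, 0) the pool is (4, 4, 3)
  run T_h (needs (1, 3, 1), free (4, 4, 3)); after release of (1, 2, 0) the pool is (5, 6, 3)
  T_d still needs (2, 3, 4) but only (5, 6, 3) is free — short on R2
  T_e still needs (1, 3, 4) but only (5, 6, 3) is free — short on R2
  T_i still needs (2, 7, 1) but only (5, 6, 3) is free — short on R3
Post-grant, the permanently blocked set is T_d, T_e and T_i.


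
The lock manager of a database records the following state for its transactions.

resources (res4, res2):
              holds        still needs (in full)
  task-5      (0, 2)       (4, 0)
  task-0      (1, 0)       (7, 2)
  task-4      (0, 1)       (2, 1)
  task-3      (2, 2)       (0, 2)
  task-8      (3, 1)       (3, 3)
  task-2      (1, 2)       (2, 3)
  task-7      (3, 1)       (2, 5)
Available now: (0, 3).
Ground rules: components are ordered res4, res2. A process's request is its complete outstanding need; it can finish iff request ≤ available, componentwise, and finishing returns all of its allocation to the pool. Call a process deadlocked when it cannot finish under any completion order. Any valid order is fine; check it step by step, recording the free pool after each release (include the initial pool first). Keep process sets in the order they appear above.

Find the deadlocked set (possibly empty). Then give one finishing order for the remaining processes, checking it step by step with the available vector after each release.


The deadlocked set is empty.
Key observation: the pool covers task-3 at once, and every later process fits after earlier releases.
One completion order for the rest: task-3, task-4, task-7, task-8, task-5, task-0, task-2. Step-by-step check:
  pool = (0, 3)
  task-3 needs (0, 2) <= (0, 3) -> finishes; pool += (2, 2) = (2, 5)
  task-4 needs (2, 1) <= (2, 5) -> finishes; pool += (0, 1) = (2, 6)
  task-7 needs (2, 5) <= (2, 6) -> finishes; pool += (3, 1) = (5, 7)
  task-8 needs (3, 3) <= (5, 7) -> finishes; pool += (3, 1) = (8, 8)
  task-5 needs (4, 0) <= (8, 8) -> finishes; pool += (0, 2) = (8, 10)
  task-0 needs (7, 2) <= (8, 10) -> finishes; pool += (1, 0) = (9, 10)
  task-2 needs (2, 3) <= (9, 10) -> finishes; pool += (1, 2) = (10, 12)


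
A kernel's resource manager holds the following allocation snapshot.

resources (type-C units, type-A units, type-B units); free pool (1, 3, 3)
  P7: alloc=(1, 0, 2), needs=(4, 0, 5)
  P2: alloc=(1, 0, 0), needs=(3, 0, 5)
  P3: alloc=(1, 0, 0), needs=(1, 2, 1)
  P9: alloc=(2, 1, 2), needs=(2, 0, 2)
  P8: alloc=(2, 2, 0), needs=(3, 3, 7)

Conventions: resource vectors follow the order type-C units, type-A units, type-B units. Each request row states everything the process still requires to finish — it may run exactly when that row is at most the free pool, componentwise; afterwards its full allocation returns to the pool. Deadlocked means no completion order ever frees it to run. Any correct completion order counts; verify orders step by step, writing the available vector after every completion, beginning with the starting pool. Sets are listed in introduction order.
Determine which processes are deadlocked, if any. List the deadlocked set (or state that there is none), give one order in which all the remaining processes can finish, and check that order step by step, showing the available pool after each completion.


Nothing here is deadlocked.
Key observation: starting with P3, each completion frees enough for the next — no one is permanently blocked.
The rest can finish in the order P3, P9, P7, P2, P8. Step-by-step check:
  pool = (1, 3, 3)
  run P3 (needs (1, 2, 1), free (1, 3, 3)); after release of (1, 0, 0) the pool is (2, 3, 3)
  run P9 (needs (2, 0, 2), free (2, 3, 3)); after release of (2, 1, 2) the pool is (4, 4, 5)
  run P7 (needs (4, 0, 5), free (4, 4, 5)); after release of (1, 0, 2) the pool is (5, 4, 7)
  run P2 (needs (3, 0, 5), free (5, 4, 7)); after release of (1, 0, 0) the pool is (6, 4, 7)
  run P8 (needs (3, 3, 7), free (6, 4, 7)); after release of (2, 2, 0) the pool is (8, 6, 7)


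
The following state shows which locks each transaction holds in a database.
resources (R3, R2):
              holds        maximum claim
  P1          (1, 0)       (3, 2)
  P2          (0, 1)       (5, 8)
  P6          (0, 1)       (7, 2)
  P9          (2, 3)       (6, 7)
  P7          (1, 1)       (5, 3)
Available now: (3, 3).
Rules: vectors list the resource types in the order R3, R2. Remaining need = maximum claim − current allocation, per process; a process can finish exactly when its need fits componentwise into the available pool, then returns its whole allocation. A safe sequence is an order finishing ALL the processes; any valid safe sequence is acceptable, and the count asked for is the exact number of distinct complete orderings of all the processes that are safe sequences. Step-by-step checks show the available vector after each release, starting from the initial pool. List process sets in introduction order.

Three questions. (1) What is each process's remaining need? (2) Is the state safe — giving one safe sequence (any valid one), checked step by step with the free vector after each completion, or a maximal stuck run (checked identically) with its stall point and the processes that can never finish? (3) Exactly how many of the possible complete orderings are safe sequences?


(1) Need matrix, components ordered R3, R2:
  P1: (2, 2)
  P2: (5, 7)
  P6: (7, 1)
  P9: (4, 4)
  P7: (4, 2)
(2) SAFE, for example via the order P1, P7, P9, P2, P6.
Key observation: reading the order forward, P7 is the first process whose need (4, 2) meets the free pool (4, 3) exactly on a resource it requests.
Verifying each step:
  pool = (3, 3)
  P1: need (2, 2) fits (3, 3); releases (1, 0), pool now (4, 3)
  P7: need (4, 2) fits (4, 3); releases (1, 1), pool now (5, 4)
  P9: need (4, 4) fits (5, 4); releases (2, 3), pool now (7, 7)
  P2: need (5, 7) fits (7, 7); releases (0, 1), pool now (7, 8)
  P6: need (7, 1) fits (7, 8); releases (0, 1), pool now (7, 9)
(3) The exact count: 2 of the possible complete orderings are safe sequences.


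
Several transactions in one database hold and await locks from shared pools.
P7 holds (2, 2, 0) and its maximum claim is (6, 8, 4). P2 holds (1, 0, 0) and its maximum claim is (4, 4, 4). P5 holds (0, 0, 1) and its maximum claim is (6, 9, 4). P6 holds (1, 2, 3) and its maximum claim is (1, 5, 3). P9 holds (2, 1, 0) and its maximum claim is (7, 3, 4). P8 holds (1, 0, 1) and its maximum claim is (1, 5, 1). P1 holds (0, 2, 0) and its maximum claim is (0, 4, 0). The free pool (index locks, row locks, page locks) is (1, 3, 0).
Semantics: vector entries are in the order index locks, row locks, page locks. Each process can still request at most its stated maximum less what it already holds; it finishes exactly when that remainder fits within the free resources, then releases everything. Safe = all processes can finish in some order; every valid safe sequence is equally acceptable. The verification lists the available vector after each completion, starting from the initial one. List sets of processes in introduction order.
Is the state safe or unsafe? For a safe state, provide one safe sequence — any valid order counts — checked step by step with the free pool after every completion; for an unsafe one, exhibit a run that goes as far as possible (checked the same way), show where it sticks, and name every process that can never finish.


SAFE — a valid safe sequence is P6, P8, P2, P1, P7, P5, P9.
Key observation: reading the order forward, P6 is the first process whose need (0, 3, 0) meets the free pool (1, 3, 0) exactly on a resource it requests.
Verifying each step:
  pool = (1, 3, 0)
  run P6 (needs (0, 3, 0), free (1, 3, 0)); after release of (1, 2, 3) the pool is (2, 5, 3)
  run P8 (needs (0, 5, 0), free (2, 5, 3)); after release of (1, 0, 1) the pool is (3, 5, 4)
  run P2 (needs (3, 4, 4), free (3, 5, 4)); after release of (1, 0, 0) the pool is (4, 5, 4)
  run P1 (needs (0, 2, 0), free (4, 5, 4)); after release of (0, 2, 0) the pool is (4, 7, 4)
  run P7 (needs (4, 6, 4), free (4, 7, 4)); after release of (2, 2, 0) the pool is (6, 9, 4)
  run P5 (needs (6, 9, 3), free (6, 9, 4)); after release of (0, 0, 1) the pool is (6, 9, 5)
  run P9 (needs (5, 2, 4), free (6, 9, 5)); after release of (2, 1, 0) the pool is (8, 10, 5)
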